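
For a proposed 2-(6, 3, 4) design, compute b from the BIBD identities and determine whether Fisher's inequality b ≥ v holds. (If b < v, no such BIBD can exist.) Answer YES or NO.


b = λv(v − 1)/(k(k − 1)) = 4·6·5/(3·2) = 120/6 = 20.
Compare with v = 6: b ≥ v, so Fisher's inequality holds.

YES


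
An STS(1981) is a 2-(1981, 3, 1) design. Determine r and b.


An STS(v) is a 2-(v, 3, 1) BIBD: block size k = 3, λ = 1.
Replication: r(k − 1) = λ(v − 1) ⇒ r·2 = 1981 − 1 = 1980 ⇒ r = 990.
Block count: b = v(v − 1)/6 = 1981·1980/6 = 3922380/6 = 653730.
(Check via bk = vr: 653730·3 = 1961190 = 1981·990 = 1961190 ✓.)

r = 990, b = 653730.


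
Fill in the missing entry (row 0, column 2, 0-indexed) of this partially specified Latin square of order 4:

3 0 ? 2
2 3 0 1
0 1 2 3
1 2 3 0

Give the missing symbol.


Row 0 contains symbols [0, 2, 3] — missing [1].
Column 2 contains symbols [0, 2, 3] — missing [1].
The missing symbol must appear in both missing sets; intersection = [1].
Therefore the hidden value is 1.

Missing value = 1.


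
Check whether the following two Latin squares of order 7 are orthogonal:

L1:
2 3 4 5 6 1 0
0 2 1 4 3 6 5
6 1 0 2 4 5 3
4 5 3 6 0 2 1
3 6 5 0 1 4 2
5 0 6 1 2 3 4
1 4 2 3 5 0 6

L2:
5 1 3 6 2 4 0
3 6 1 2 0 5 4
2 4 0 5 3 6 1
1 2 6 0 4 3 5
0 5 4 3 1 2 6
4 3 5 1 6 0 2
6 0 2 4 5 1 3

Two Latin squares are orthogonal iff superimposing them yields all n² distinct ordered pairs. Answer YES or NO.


Form the n² = 49 superimposed pairs (L1[i][j], L2[i][j]), row by row (rows and columns indexed from 0):
row 0: (2,5) (3,1) (4,3) (5,6) (6,2) (1,4) (0,0)
row 1: (0,3) (2,6) (1,1) (4,2) (3,0) (6,5) (5,4)
row 2: (6,2) (1,4) (0,0) (2,5) (4,3) (5,6) (3,1)
row 3: (4,1) (5,2) (3,6) (6,0) (0,4) (2,3) (1,5)
row 4: (3,0) (6,5) (5,4) (0,3) (1,1) (4,2) (2,6)
row 5: (5,4) (0,3) (6,5) (1,1) (2,6) (3,0) (4,2)
row 6: (1,6) (4,0) (2,2) (3,4) (5,5) (0,1) (6,3)
Orthogonality requires all 49 pairs distinct.
But the pair (6,2) repeats: cell (0,4) has L1 = 6, L2 = 2, and cell (2,0) has L1 = 6, L2 = 2.
A repeated pair means some other pair never occurs (only 28 distinct pairs out of 49), so the squares are not orthogonal.
Conclusion: NO.

NO


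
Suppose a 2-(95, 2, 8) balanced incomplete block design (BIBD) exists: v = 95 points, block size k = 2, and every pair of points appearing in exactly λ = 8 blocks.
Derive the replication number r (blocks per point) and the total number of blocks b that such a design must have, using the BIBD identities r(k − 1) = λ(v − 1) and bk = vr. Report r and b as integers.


Any 2-(v, k, λ) BIBD satisfies two necessary conditions:
  (i)  Each point sits in r blocks, and counting incidences through any fixed point gives r(k − 1) = λ(v − 1), so r = λ(v − 1)/(k − 1).
  (ii) Total incidences bk = vr, so b = vr/k.
Step 1: r = λ(v − 1)/(k − 1) = 8·(95 − 1)/(2 − 1) = 8·94/1 = 752/1 = 752.
Step 2: b = vr/k = 95·752/2 = 71440/2 = 35720.
Check integrality: r = 752 ∈ Z ✓, b = 35720 ∈ Z ✓.
(These identities are necessary conditions: they determine r and b for any design with these parameters, but do not by themselves prove that one exists.)

r = 752, b = 35720.


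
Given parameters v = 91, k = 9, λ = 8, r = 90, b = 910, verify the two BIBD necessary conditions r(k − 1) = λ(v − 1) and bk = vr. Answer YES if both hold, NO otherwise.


Condition (i): r(k − 1) = 90·8 = 720; λ(v − 1) = 8·90 = 720. Match? YES.
Condition (ii): bk = 910·9 = 8190; vr = 91·90 = 8190. Match? YES.
Both conditions hold? YES.

YES


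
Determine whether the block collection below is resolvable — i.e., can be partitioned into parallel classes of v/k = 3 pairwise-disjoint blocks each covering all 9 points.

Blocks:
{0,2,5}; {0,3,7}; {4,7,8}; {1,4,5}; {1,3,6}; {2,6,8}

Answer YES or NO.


v = 9, block size k = 3, number of blocks = 6.
For resolvability, blocks must partition into parallel classes of size v/k = 3.
Total blocks must therefore be a multiple of 3: 6 = 3·2 + 0 ⇒ divisible ✓.
Greedy packing gives 2 candidate class(es). Each should be a full parallel class (size 3, covers all 9 points).
  Class 1 (3 blocks): {0,2,5}; {4,7,8}; {1,3,6}. Points covered: [0, 1, 2, 3, 4, 5, 6, 7, 8].
  Class 2 (3 blocks): {0,3,7}; {1,4,5}; {2,6,8}. Points covered: [0, 1, 2, 3, 4, 5, 6, 7, 8].
All classes full (size 3)? YES. All classes cover every point? YES.
Resolvable? YES.

YES


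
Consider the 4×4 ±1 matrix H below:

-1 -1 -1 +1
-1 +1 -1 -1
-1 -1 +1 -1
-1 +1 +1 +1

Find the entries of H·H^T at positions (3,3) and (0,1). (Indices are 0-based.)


Row 0 of H: [-1, -1, -1, 1].
Row 1 of H: [-1, 1, -1, -1].
Row 3 of H: [-1, 1, 1, 1].
(H·H^T)[3][3] = Σ_j H[3][j]·H[3][j] = (-1)² + (1)² + (1)² + (1)² = 1 + 1 + 1 + 1 = 4.
(H·H^T)[0][1] = Σ_j H[0][j]·H[1][j] = (-1)·(-1) + (-1)·(1) + (-1)·(-1) + (1)·(-1) = 1 + -1 + 1 + -1 = 0.
So rows 0 and 1 are orthogonal; the diagonal entry equals n = 4.

(3,3) entry = 4; (0,1) entry = 0.


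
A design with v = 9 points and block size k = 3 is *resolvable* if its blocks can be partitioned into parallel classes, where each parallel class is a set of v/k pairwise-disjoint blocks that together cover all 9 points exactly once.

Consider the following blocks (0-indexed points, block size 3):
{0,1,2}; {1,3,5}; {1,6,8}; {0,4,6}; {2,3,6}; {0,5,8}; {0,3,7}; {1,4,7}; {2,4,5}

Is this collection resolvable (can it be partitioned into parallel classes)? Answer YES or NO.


v = 9, block size k = 3, number of blocks = 9.
For resolvability, blocks must partition into parallel classes of size v/k = 3.
Total blocks must therefore be a multiple of 3: 9 = 3·3 + 0 ⇒ divisible ✓.
Consider block {0,1,2}. It intersects every other block in the collection, so no parallel class of size 3 can contain it.
Since every block must belong to some parallel class in a resolution, the collection cannot be partitioned into parallel classes.
Resolvable? NO.

NO


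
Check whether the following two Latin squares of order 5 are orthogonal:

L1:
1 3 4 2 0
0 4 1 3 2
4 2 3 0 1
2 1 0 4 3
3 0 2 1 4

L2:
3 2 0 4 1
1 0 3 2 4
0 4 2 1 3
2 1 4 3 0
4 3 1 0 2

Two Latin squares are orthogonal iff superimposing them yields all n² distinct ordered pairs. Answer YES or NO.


Form the n² = 25 superimposed pairs (L1[i][j], L2[i][j]), row by row (rows and columns indexed from 0):
row 0: (1,3) (3,2) (4,0) (2,4) (0,1)
row 1: (0,1) (4,0) (1,3) (3,2) (2,4)
row 2: (4,0) (2,4) (3,2) (0,1) (1,3)
row 3: (2,2) (1,1) (0,4) (4,3) (3,0)
row 4: (3,4) (0,3) (2,1) (1,0) (4,2)
Orthogonality requires all 25 pairs distinct.
But the pair (0,1) repeats: cell (0,4) has L1 = 0, L2 = 1, and cell (1,0) has L1 = 0, L2 = 1.
A repeated pair means some other pair never occurs (only 15 distinct pairs out of 25), so the squares are not orthogonal.
Conclusion: NO.

NO


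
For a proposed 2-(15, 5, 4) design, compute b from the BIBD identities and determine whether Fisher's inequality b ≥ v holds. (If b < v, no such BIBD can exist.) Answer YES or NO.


b = λv(v − 1)/(k(k − 1)) = 4·15·14/(5·4) = 840/20 = 42.
Compare with v = 15: b ≥ v, so Fisher's inequality holds.

YES


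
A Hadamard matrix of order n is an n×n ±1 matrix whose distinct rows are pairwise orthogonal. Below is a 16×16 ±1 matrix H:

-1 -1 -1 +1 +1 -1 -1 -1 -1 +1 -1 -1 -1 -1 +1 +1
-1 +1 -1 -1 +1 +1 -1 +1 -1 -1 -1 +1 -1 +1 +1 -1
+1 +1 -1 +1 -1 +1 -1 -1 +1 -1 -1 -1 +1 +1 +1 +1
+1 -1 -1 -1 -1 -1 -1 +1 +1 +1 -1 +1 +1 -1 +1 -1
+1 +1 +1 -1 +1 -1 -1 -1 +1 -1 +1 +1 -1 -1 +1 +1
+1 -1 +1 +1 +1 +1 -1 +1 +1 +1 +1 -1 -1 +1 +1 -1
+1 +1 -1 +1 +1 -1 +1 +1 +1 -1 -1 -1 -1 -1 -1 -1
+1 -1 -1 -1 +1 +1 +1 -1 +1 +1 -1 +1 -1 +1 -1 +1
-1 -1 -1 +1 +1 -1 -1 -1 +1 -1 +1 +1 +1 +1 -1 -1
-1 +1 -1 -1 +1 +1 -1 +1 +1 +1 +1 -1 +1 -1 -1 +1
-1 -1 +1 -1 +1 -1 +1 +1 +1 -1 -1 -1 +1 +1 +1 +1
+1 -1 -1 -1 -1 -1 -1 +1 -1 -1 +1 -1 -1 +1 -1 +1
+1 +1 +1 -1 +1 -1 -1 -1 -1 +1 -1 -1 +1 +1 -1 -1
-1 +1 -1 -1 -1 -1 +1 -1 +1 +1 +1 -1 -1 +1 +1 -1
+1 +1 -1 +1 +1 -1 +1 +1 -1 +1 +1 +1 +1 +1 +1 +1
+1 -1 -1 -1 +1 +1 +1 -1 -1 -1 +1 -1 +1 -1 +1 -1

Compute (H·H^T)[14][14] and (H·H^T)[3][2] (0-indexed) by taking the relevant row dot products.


Row 2 of H: [1, 1, -1, 1, -1, 1, -1, -1, 1, -1, -1, -1, 1, 1, 1, 1].
Row 3 of H: [1, -1, -1, -1, -1, -1, -1, 1, 1, 1, -1, 1, 1, -1, 1, -1].
Row 14 of H: [1, 1, -1, 1, 1, -1, 1, 1, -1, 1, 1, 1, 1, 1, 1, 1].
(H·H^T)[14][14] = Σ_j H[14][j]·H[14][j] = (1)² + (1)² + (-1)² + (1)² + (1)² + (-1)² + (1)² + (1)² + (-1)² + (1)² + (1)² + (1)² + (1)² + (1)² + (1)² + (1)² = 1 + 1 + 1 + 1 + 1 + 1 + 1 + 1 + 1 + 1 + 1 + 1 + 1 + 1 + 1 + 1 = 16.
(H·H^T)[3][2] = Σ_j H[3][j]·H[2][j] = (1)·(1) + (-1)·(1) + (-1)·(-1) + (-1)·(1) + (-1)·(-1) + (-1)·(1) + (-1)·(-1) + (1)·(-1) + (1)·(1) + (1)·(-1) + (-1)·(-1) + (1)·(-1) + (1)·(1) + (-1)·(1) + (1)·(1) + (-1)·(1) = 1 + -1 + 1 + -1 + 1 + -1 + 1 + -1 + 1 + -1 + 1 + -1 + 1 + -1 + 1 + -1 = 0.
So rows 3 and 2 are orthogonal; the diagonal entry equals n = 16.

(14,14) entry = 16; (3,2) entry = 0.


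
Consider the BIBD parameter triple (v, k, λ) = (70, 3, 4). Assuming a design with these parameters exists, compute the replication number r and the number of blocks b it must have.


Any 2-(v, k, λ) BIBD satisfies two necessary conditions:
  (i)  Each point sits in r blocks, and counting incidences through any fixed point gives r(k − 1) = λ(v − 1), so r = λ(v − 1)/(k − 1).
  (ii) Total incidences bk = vr, so b = vr/k.
Step 1: r = λ(v − 1)/(k − 1) = 4·(70 − 1)/(3 − 1) = 4·69/2 = 276/2 = 138.
Step 2: b = vr/k = 70·138/3 = 9660/3 = 3220.
Check integrality: r = 138 ∈ Z ✓, b = 3220 ∈ Z ✓.
(These identities are necessary conditions: they determine r and b for any design with these parameters, but do not by themselves prove that one exists.)

r = 138, b = 3220.


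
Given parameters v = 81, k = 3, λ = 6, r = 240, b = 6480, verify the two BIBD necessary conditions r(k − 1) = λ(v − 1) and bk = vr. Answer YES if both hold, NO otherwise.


Condition (i): r(k − 1) = 240·2 = 480; λ(v − 1) = 6·80 = 480. Match? YES.
Condition (ii): bk = 6480·3 = 19440; vr = 81·240 = 19440. Match? YES.
Both conditions hold? YES.

YES


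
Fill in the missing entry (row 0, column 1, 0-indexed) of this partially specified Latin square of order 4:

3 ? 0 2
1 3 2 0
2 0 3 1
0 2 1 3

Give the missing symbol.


Row 0 contains symbols [0, 2, 3] — missing [1].
Column 1 contains symbols [0, 2, 3] — missing [1].
The missing symbol must appear in both missing sets; intersection = [1].
Therefore the hidden value is 1.

Missing value = 1.


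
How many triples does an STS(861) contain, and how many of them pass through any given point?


An STS(v) is a 2-(v, 3, 1) BIBD: block size k = 3, λ = 1.
Replication: r(k − 1) = λ(v − 1) ⇒ r·2 = 861 − 1 = 860 ⇒ r = 430.
Block count: bk = vr ⇒ b·3 = 861·430 = 370230 ⇒ b = 123410.

r = 430, b = 123410.


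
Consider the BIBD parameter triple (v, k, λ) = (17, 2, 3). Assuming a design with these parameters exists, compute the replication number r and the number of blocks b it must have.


Any 2-(v, k, λ) BIBD satisfies two necessary conditions:
  (i)  Each point sits in r blocks, and counting incidences through any fixed point gives r(k − 1) = λ(v − 1), so r = λ(v − 1)/(k − 1).
  (ii) Total incidences bk = vr, so b = vr/k.
Step 1: r = λ(v − 1)/(k − 1) = 3·(17 − 1)/(2 − 1) = 3·16/1 = 48/1 = 48.
Step 2: b = vr/k = 17·48/2 = 816/2 = 408.
Check integrality: r = 48 ∈ Z ✓, b = 408 ∈ Z ✓.
(These identities are necessary conditions: they determine r and b for any design with these parameters, but do not by themselves prove that one exists.)

r = 48, b = 408.


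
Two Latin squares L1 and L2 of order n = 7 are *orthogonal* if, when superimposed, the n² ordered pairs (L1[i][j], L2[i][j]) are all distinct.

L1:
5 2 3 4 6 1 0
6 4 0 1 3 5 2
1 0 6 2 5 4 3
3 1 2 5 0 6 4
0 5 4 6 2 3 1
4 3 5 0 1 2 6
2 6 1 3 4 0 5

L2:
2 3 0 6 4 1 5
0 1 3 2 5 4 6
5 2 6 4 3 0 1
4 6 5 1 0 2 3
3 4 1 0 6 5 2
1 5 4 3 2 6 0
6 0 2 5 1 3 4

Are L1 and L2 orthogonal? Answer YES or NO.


Form the n² = 49 superimposed pairs (L1[i][j], L2[i][j]), row by row (rows and columns indexed from 0):
row 0: (5,2) (2,3) (3,0) (4,6) (6,4) (1,1) (0,5)
row 1: (6,0) (4,1) (0,3) (1,2) (3,5) (5,4) (2,6)
row 2: (1,5) (0,2) (6,6) (2,4) (5,3) (4,0) (3,1)
row 3: (3,4) (1,6) (2,5) (5,1) (0,0) (6,2) (4,3)
row 4: (0,3) (5,4) (4,1) (6,0) (2,6) (3,5) (1,2)
row 5: (4,1) (3,5) (5,4) (0,3) (1,2) (2,6) (6,0)
row 6: (2,6) (6,0) (1,2) (3,5) (4,1) (0,3) (5,4)
Orthogonality requires all 49 pairs distinct.
But the pair (0,3) repeats: cell (1,2) has L1 = 0, L2 = 3, and cell (4,0) has L1 = 0, L2 = 3.
A repeated pair means some other pair never occurs (only 28 distinct pairs out of 49), so the squares are not orthogonal.
Conclusion: NO.

NO


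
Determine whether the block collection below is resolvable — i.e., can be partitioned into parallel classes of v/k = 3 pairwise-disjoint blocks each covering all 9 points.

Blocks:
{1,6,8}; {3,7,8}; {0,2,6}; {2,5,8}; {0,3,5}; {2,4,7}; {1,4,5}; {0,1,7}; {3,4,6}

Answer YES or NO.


v = 9, block size k = 3, number of blocks = 9.
For resolvability, blocks must partition into parallel classes of size v/k = 3.
Total blocks must therefore be a multiple of 3: 9 = 3·3 + 0 ⇒ divisible ✓.
Greedy packing gives 3 candidate class(es). Each should be a full parallel class (size 3, covers all 9 points).
  Class 1 (3 blocks): {1,6,8}; {0,3,5}; {2,4,7}. Points covered: [0, 1, 2, 3, 4, 5, 6, 7, 8].
  Class 2 (3 blocks): {3,7,8}; {0,2,6}; {1,4,5}. Points covered: [0, 1, 2, 3, 4, 5, 6, 7, 8].
  Class 3 (3 blocks): {2,5,8}; {0,1,7}; {3,4,6}. Points covered: [0, 1, 2, 3, 4, 5, 6, 7, 8].
All classes full (size 3)? YES. All classes cover every point? YES.
Resolvable? YES.

YES


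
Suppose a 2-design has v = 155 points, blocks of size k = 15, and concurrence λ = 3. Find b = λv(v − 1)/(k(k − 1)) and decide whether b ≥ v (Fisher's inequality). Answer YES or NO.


b = λv(v − 1)/(k(k − 1)) = 3·155·154/(15·14) = 71610/210 = 341.
Compare with v = 155: b ≥ v, so Fisher's inequality holds.

YES


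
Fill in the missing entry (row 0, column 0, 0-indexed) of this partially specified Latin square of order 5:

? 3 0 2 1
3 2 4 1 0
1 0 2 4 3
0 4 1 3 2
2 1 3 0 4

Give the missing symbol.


Row 0 contains symbols [0, 1, 2, 3] — missing [4].
Column 0 contains symbols [0, 1, 2, 3] — missing [4].
The missing symbol must appear in both missing sets; intersection = [4].
Therefore the hidden value is 4.

Missing value = 4.


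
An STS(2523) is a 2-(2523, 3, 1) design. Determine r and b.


An STS(v) is a 2-(v, 3, 1) BIBD: block size k = 3, λ = 1.
Replication: r(k − 1) = λ(v − 1) ⇒ r·2 = 2523 − 1 = 2522 ⇒ r = 1261.
Block count: b = v(v − 1)/6 = 2523·2522/6 = 6363006/6 = 1060501.
(Check via bk = vr: 1060501·3 = 3181503 = 2523·1261 = 3181503 ✓.)

r = 1261, b = 1060501.


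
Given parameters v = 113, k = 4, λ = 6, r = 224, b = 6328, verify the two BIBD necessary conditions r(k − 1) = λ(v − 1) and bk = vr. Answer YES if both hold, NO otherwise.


Condition (i): r(k − 1) = 224·3 = 672; λ(v − 1) = 6·112 = 672. Match? YES.
Condition (ii): bk = 6328·4 = 25312; vr = 113·224 = 25312. Match? YES.
Both conditions hold? YES.

YES


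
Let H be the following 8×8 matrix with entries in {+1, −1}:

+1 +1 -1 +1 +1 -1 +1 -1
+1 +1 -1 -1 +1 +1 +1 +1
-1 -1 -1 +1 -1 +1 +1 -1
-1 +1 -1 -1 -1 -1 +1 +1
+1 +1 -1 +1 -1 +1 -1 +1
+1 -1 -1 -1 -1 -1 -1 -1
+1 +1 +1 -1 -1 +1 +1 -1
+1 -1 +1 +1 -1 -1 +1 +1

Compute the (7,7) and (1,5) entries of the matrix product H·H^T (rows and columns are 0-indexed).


Row 1 of H: [1, 1, -1, -1, 1, 1, 1, 1].
Row 5 of H: [1, -1, -1, -1, -1, -1, -1, -1].
Row 7 of H: [1, -1, 1, 1, -1, -1, 1, 1].
(H·H^T)[7][7] = Σ_j H[7][j]·H[7][j] = (1)² + (-1)² + (1)² + (1)² + (-1)² + (-1)² + (1)² + (1)² = 1 + 1 + 1 + 1 + 1 + 1 + 1 + 1 = 8.
(H·H^T)[1][5] = Σ_j H[1][j]·H[5][j] = (1)·(1) + (1)·(-1) + (-1)·(-1) + (-1)·(-1) + (1)·(-1) + (1)·(-1) + (1)·(-1) + (1)·(-1) = 1 + -1 + 1 + 1 + -1 + -1 + -1 + -1 = -2.
Rows 1 and 5 are not orthogonal (dot product = -2 ≠ 0), so H is not a Hadamard matrix.

(7,7) entry = 8; (1,5) entry = -2.


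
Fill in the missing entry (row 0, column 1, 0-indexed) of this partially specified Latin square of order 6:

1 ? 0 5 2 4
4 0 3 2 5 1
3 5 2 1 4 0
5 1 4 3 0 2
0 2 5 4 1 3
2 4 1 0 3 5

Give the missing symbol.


Row 0 contains symbols [0, 1, 2, 4, 5] — missing [3].
Column 1 contains symbols [0, 1, 2, 4, 5] — missing [3].
The missing symbol must appear in both missing sets; intersection = [3].
Therefore the hidden value is 3.

Missing value = 3.


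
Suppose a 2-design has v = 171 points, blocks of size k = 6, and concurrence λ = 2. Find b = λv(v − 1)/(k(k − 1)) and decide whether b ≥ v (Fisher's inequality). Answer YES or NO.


r = λ(v − 1)/(k − 1) = 2·170/5 = 68.
b = vr/k = 171·68/6 = 1938.
Fisher's inequality: b ≥ v ⇔ 1938 ≥ 171? YES.

YES


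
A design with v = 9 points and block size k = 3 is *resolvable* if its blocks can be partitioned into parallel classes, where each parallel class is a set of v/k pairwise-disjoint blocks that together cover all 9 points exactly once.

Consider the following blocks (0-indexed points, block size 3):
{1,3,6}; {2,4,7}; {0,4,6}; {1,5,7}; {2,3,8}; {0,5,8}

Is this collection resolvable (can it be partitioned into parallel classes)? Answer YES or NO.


v = 9, block size k = 3, number of blocks = 6.
For resolvability, blocks must partition into parallel classes of size v/k = 3.
Total blocks must therefore be a multiple of 3: 6 = 3·2 + 0 ⇒ divisible ✓.
Greedy packing gives 2 candidate class(es). Each should be a full parallel class (size 3, covers all 9 points).
  Class 1 (3 blocks): {1,3,6}; {2,4,7}; {0,5,8}. Points covered: [0, 1, 2, 3, 4, 5, 6, 7, 8].
  Class 2 (3 blocks): {0,4,6}; {1,5,7}; {2,3,8}. Points covered: [0, 1, 2, 3, 4, 5, 6, 7, 8].
All classes full (size 3)? YES. All classes cover every point? YES.
Resolvable? YES.

YES


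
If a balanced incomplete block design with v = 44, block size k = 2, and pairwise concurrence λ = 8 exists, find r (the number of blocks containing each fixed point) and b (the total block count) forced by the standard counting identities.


Any 2-(v, k, λ) BIBD satisfies two necessary conditions:
  (i)  Each point sits in r blocks, and counting incidences through any fixed point gives r(k − 1) = λ(v − 1), so r = λ(v − 1)/(k − 1).
  (ii) Total incidences bk = vr, so b = vr/k.
Step 1: r = λ(v − 1)/(k − 1) = 8·(44 − 1)/(2 − 1) = 8·43/1 = 344/1 = 344.
Step 2: b = vr/k = 44·344/2 = 15136/2 = 7568.
Check integrality: r = 344 ∈ Z ✓, b = 7568 ∈ Z ✓.
(These identities are necessary conditions: they determine r and b for any design with these parameters, but do not by themselves prove that one exists.)

r = 344, b = 7568.


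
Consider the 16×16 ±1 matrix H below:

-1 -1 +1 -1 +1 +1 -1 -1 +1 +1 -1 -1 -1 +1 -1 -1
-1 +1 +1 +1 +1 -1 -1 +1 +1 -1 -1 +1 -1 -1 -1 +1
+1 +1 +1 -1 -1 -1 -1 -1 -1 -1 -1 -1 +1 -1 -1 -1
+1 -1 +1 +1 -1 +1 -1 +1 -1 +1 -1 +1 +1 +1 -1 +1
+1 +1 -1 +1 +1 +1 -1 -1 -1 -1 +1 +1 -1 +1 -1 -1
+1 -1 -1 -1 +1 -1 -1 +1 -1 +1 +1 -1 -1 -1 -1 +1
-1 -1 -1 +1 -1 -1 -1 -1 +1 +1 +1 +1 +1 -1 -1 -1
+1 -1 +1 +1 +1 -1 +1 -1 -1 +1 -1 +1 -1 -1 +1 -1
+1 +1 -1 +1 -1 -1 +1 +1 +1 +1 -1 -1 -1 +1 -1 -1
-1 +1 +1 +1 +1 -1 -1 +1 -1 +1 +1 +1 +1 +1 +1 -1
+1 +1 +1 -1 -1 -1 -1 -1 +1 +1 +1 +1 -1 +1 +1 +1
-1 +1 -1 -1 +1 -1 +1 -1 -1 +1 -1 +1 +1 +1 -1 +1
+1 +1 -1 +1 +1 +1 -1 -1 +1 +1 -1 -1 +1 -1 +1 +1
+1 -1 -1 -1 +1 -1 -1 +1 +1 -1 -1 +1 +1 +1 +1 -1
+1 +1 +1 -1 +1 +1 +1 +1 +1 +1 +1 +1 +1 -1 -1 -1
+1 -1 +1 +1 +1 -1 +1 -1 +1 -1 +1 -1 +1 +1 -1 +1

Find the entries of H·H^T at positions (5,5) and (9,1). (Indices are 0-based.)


Row 1 of H: [-1, 1, 1, 1, 1, -1, -1, 1, 1, -1, -1, 1, -1, -1, -1, 1].
Row 5 of H: [1, -1, -1, -1, 1, -1, -1, 1, -1, 1, 1, -1, -1, -1, -1, 1].
Row 9 of H: [-1, 1, 1, 1, 1, -1, -1, 1, -1, 1, 1, 1, 1, 1, 1, -1].
(H·H^T)[5][5] = Σ_j H[5][j]·H[5][j] = (1)² + (-1)² + (-1)² + (-1)² + (1)² + (-1)² + (-1)² + (1)² + (-1)² + (1)² + (1)² + (-1)² + (-1)² + (-1)² + (-1)² + (1)² = 1 + 1 + 1 + 1 + 1 + 1 + 1 + 1 + 1 + 1 + 1 + 1 + 1 + 1 + 1 + 1 = 16.
(H·H^T)[9][1] = Σ_j H[9][j]·H[1][j] = (-1)·(-1) + (1)·(1) + (1)·(1) + (1)·(1) + (1)·(1) + (-1)·(-1) + (-1)·(-1) + (1)·(1) + (-1)·(1) + (1)·(-1) + (1)·(-1) + (1)·(1) + (1)·(-1) + (1)·(-1) + (1)·(-1) + (-1)·(1) = 1 + 1 + 1 + 1 + 1 + 1 + 1 + 1 + -1 + -1 + -1 + 1 + -1 + -1 + -1 + -1 = 2.
Rows 9 and 1 are not orthogonal (dot product = 2 ≠ 0), so H is not a Hadamard matrix.

(5,5) entry = 16; (9,1) entry = 2.


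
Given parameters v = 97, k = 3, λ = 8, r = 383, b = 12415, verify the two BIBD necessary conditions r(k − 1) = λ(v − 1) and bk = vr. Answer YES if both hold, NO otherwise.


Condition (i): r(k − 1) = 383·2 = 766; λ(v − 1) = 8·96 = 768. Match? NO.
Condition (ii): bk = 12415·3 = 37245; vr = 97·383 = 37151. Match? NO.
Both conditions hold? NO.

NO


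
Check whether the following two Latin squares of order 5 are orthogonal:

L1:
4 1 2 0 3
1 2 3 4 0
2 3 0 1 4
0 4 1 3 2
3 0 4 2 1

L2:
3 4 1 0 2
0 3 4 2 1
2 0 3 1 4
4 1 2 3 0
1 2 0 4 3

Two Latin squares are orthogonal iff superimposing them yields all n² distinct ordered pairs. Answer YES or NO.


Form the n² = 25 superimposed pairs (L1[i][j], L2[i][j]), row by row (rows and columns indexed from 0):
row 0: (4,3) (1,4) (2,1) (0,0) (3,2)
row 1: (1,0) (2,3) (3,4) (4,2) (0,1)
row 2: (2,2) (3,0) (0,3) (1,1) (4,4)
row 3: (0,4) (4,1) (1,2) (3,3) (2,0)
row 4: (3,1) (0,2) (4,0) (2,4) (1,3)
Orthogonality requires all 25 pairs distinct.
Check by first coordinate: for each symbol s of L1, list the L2 entries in the n cells where L1 = s; they must all differ.
  L1 = 0: L2 entries (in reading order) 0, 1, 3, 4, 2 — all 5 distinct ✓
  L1 = 1: L2 entries (in reading order) 4, 0, 1, 2, 3 — all 5 distinct ✓
  L1 = 2: L2 entries (in reading order) 1, 3, 2, 0, 4 — all 5 distinct ✓
  L1 = 3: L2 entries (in reading order) 2, 4, 0, 3, 1 — all 5 distinct ✓
  L1 = 4: L2 entries (in reading order) 3, 2, 4, 1, 0 — all 5 distinct ✓
Every symbol of L1 meets every symbol of L2 exactly once, so all 25 pairs are distinct (25 of 25).
Conclusion: YES.

YES


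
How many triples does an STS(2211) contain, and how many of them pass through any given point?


An STS(v) is a 2-(v, 3, 1) BIBD: block size k = 3, λ = 1.
Replication: r(k − 1) = λ(v − 1) ⇒ r·2 = 2211 − 1 = 2210 ⇒ r = 1105.
Block count: b = v(v − 1)/6 = 2211·2210/6 = 4886310/6 = 814385.

r = 1105, b = 814385.


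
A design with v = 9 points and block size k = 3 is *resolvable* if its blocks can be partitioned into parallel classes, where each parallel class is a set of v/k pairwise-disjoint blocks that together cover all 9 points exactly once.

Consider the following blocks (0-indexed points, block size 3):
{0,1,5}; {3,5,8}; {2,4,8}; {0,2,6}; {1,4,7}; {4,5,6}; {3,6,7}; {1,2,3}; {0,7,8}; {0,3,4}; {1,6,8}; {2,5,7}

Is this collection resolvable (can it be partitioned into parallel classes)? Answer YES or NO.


v = 9, block size k = 3, number of blocks = 12.
For resolvability, blocks must partition into parallel classes of size v/k = 3.
Total blocks must therefore be a multiple of 3: 12 = 3·4 + 0 ⇒ divisible ✓.
Greedy packing gives 4 candidate class(es). Each should be a full parallel class (size 3, covers all 9 points).
  Class 1 (3 blocks): {0,1,5}; {2,4,8}; {3,6,7}. Points covered: [0, 1, 2, 3, 4, 5, 6, 7, 8].
  Class 2 (3 blocks): {3,5,8}; {0,2,6}; {1,4,7}. Points covered: [0, 1, 2, 3, 4, 5, 6, 7, 8].
  Class 3 (3 blocks): {4,5,6}; {1,2,3}; {0,7,8}. Points covered: [0, 1, 2, 3, 4, 5, 6, 7, 8].
  Class 4 (3 blocks): {0,3,4}; {1,6,8}; {2,5,7}. Points covered: [0, 1, 2, 3, 4, 5, 6, 7, 8].
All classes full (size 3)? YES. All classes cover every point? YES.
Resolvable? YES.

YES


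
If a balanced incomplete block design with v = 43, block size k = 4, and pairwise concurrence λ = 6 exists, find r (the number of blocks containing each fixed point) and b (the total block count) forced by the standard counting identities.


Any 2-(v, k, λ) BIBD satisfies two necessary conditions:
  (i)  Each point sits in r blocks, and counting incidences through any fixed point gives r(k − 1) = λ(v − 1), so r = λ(v − 1)/(k − 1).
  (ii) Total incidences bk = vr, so b = vr/k.
Step 1: r = λ(v − 1)/(k − 1) = 6·(43 − 1)/(4 − 1) = 6·42/3 = 252/3 = 84.
Step 2: b = vr/k = 43·84/4 = 3612/4 = 903.
Check integrality: r = 84 ∈ Z ✓, b = 903 ∈ Z ✓.
(These identities are necessary conditions: they determine r and b for any design with these parameters, but do not by themselves prove that one exists.)

r = 84, b = 903.


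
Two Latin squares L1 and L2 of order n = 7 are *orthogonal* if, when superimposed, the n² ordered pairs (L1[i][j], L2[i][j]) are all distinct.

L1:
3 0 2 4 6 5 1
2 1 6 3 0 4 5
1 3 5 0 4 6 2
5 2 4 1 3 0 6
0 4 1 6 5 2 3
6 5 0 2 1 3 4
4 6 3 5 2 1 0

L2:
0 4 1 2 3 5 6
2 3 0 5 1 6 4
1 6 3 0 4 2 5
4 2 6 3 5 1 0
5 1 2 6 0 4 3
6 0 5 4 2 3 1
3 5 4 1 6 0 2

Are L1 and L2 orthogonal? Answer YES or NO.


Form the n² = 49 superimposed pairs (L1[i][j], L2[i][j]), row by row (rows and columns indexed from 0):
row 0: (3,0) (0,4) (2,1) (4,2) (6,3) (5,5) (1,6)
row 1: (2,2) (1,3) (6,0) (3,5) (0,1) (4,6) (5,4)
row 2: (1,1) (3,6) (5,3) (0,0) (4,4) (6,2) (2,5)
row 3: (5,4) (2,2) (4,6) (1,3) (3,5) (0,1) (6,0)
row 4: (0,5) (4,1) (1,2) (6,6) (5,0) (2,4) (3,3)
row 5: (6,6) (5,0) (0,5) (2,4) (1,2) (3,3) (4,1)
row 6: (4,3) (6,5) (3,4) (5,1) (2,6) (1,0) (0,2)
Orthogonality requires all 49 pairs distinct.
But the pair (5,4) repeats: cell (1,6) has L1 = 5, L2 = 4, and cell (3,0) has L1 = 5, L2 = 4.
A repeated pair means some other pair never occurs (only 35 distinct pairs out of 49), so the squares are not orthogonal.
Conclusion: NO.

NO


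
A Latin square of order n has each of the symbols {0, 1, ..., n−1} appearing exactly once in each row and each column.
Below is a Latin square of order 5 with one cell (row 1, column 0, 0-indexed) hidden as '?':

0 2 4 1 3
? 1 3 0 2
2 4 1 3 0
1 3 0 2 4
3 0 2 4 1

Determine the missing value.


Row 1 contains symbols [0, 1, 2, 3] — missing [4].
Column 0 contains symbols [0, 1, 2, 3] — missing [4].
The missing symbol must appear in both missing sets; intersection = [4].
Therefore the hidden value is 4.

Missing value = 4.


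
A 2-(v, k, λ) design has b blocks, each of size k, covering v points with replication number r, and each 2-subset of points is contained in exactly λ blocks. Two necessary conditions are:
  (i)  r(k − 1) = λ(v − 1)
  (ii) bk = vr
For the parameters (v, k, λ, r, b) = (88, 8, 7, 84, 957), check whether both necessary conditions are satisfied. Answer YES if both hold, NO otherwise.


Condition (i): r(k − 1) = 84·7 = 588; λ(v − 1) = 7·87 = 609. Match? NO.
Condition (ii): bk = 957·8 = 7656; vr = 88·84 = 7392. Match? NO.
Both conditions hold? NO.

NO


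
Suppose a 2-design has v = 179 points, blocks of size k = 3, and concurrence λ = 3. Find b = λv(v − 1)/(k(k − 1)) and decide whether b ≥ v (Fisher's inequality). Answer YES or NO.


r = λ(v − 1)/(k − 1) = 3·178/2 = 267.
b = vr/k = 179·267/3 = 15931.
Fisher's inequality: b ≥ v ⇔ 15931 ≥ 179? YES.

YES


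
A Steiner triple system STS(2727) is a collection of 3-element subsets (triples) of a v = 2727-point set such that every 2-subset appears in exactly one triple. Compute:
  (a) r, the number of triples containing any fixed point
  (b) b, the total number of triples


An STS(v) is a 2-(v, 3, 1) BIBD: block size k = 3, λ = 1.
Replication: r(k − 1) = λ(v − 1) ⇒ r·2 = 2727 − 1 = 2726 ⇒ r = 1363.
Block count: bk = vr ⇒ b·3 = 2727·1363 = 3716901 ⇒ b = 1238967.
(Check via b = v(v − 1)/6 = 2727·2726/6 = 7433802/6 = 1238967.)

r = 1363, b = 1238967.


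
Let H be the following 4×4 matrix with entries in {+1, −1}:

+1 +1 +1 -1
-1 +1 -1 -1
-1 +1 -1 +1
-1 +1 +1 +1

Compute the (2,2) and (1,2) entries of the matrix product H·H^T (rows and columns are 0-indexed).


Row 1 of H: [-1, 1, -1, -1].
Row 2 of H: [-1, 1, -1, 1].
(H·H^T)[2][2] = Σ_j H[2][j]·H[2][j] = (-1)² + (1)² + (-1)² + (1)² = 1 + 1 + 1 + 1 = 4.
(H·H^T)[1][2] = Σ_j H[1][j]·H[2][j] = (-1)·(-1) + (1)·(1) + (-1)·(-1) + (-1)·(1) = 1 + 1 + 1 + -1 = 2.
Rows 1 and 2 are not orthogonal (dot product = 2 ≠ 0), so H is not a Hadamard matrix.

(2,2) entry = 4; (1,2) entry = 2.


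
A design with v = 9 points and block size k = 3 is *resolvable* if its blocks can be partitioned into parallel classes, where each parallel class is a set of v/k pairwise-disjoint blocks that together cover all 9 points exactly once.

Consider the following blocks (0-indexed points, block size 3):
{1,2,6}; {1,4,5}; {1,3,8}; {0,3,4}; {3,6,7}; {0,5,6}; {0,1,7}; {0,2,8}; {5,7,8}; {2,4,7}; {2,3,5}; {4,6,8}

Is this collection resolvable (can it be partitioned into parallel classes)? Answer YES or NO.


v = 9, block size k = 3, number of blocks = 12.
For resolvability, blocks must partition into parallel classes of size v/k = 3.
Total blocks must therefore be a multiple of 3: 12 = 3·4 + 0 ⇒ divisible ✓.
Greedy packing gives 4 candidate class(es). Each should be a full parallel class (size 3, covers all 9 points).
  Class 1 (3 blocks): {1,2,6}; {0,3,4}; {5,7,8}. Points covered: [0, 1, 2, 3, 4, 5, 6, 7, 8].
  Class 2 (3 blocks): {1,4,5}; {3,6,7}; {0,2,8}. Points covered: [0, 1, 2, 3, 4, 5, 6, 7, 8].
  Class 3 (3 blocks): {1,3,8}; {0,5,6}; {2,4,7}. Points covered: [0, 1, 2, 3, 4, 5, 6, 7, 8].
  Class 4 (3 blocks): {0,1,7}; {2,3,5}; {4,6,8}. Points covered: [0, 1, 2, 3, 4, 5, 6, 7, 8].
All classes full (size 3)? YES. All classes cover every point? YES.
Resolvable? YES.

YES


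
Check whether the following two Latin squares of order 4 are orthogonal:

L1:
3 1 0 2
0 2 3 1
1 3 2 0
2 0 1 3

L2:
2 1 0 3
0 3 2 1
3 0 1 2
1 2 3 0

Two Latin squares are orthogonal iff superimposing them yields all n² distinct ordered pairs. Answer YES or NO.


Form the n² = 16 superimposed pairs (L1[i][j], L2[i][j]), row by row (rows and columns indexed from 0):
row 0: (3,2) (1,1) (0,0) (2,3)
row 1: (0,0) (2,3) (3,2) (1,1)
row 2: (1,3) (3,0) (2,1) (0,2)
row 3: (2,1) (0,2) (1,3) (3,0)
Orthogonality requires all 16 pairs distinct.
But the pair (0,0) repeats: cell (0,2) has L1 = 0, L2 = 0, and cell (1,0) has L1 = 0, L2 = 0.
A repeated pair means some other pair never occurs (only 8 distinct pairs out of 16), so the squares are not orthogonal.
Conclusion: NO.

NO


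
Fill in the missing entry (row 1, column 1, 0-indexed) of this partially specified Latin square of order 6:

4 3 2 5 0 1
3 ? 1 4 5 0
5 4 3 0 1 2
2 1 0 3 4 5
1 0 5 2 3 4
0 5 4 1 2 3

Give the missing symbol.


Row 1 contains symbols [0, 1, 3, 4, 5] — missing [2].
Column 1 contains symbols [0, 1, 3, 4, 5] — missing [2].
The missing symbol must appear in both missing sets; intersection = [2].
Therefore the hidden value is 2.

Missing value = 2.


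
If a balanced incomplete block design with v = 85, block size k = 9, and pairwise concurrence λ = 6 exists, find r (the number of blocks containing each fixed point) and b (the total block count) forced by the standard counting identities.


Any 2-(v, k, λ) BIBD satisfies two necessary conditions:
  (i)  Each point sits in r blocks, and counting incidences through any fixed point gives r(k − 1) = λ(v − 1), so r = λ(v − 1)/(k − 1).
  (ii) Total incidences bk = vr, so b = vr/k.
Step 1: r = λ(v − 1)/(k − 1) = 6·(85 − 1)/(9 − 1) = 6·84/8 = 504/8 = 63.
Step 2: b = vr/k = 85·63/9 = 5355/9 = 595.
Check integrality: r = 63 ∈ Z ✓, b = 595 ∈ Z ✓.
(These identities are necessary conditions: they determine r and b for any design with these parameters, but do not by themselves prove that one exists.)

r = 63, b = 595.


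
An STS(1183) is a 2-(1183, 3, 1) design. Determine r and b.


An STS(v) is a 2-(v, 3, 1) BIBD: block size k = 3, λ = 1.
Replication: r(k − 1) = λ(v − 1) ⇒ r·2 = 1183 − 1 = 1182 ⇒ r = 591.
Block count: bk = vr ⇒ b·3 = 1183·591 = 699153 ⇒ b = 233051.

r = 591, b = 233051.


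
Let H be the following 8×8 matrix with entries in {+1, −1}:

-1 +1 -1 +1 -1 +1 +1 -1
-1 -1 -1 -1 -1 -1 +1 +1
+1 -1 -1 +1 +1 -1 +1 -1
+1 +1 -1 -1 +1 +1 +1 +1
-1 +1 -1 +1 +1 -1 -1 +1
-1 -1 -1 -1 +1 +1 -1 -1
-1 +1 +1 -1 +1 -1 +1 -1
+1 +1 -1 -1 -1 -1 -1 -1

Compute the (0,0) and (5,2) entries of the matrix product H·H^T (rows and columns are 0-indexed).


Row 0 of H: [-1, 1, -1, 1, -1, 1, 1, -1].
Row 2 of H: [1, -1, -1, 1, 1, -1, 1, -1].
Row 5 of H: [-1, -1, -1, -1, 1, 1, -1, -1].
(H·H^T)[0][0] = Σ_j H[0][j]·H[0][j] = (-1)² + (1)² + (-1)² + (1)² + (-1)² + (1)² + (1)² + (-1)² = 1 + 1 + 1 + 1 + 1 + 1 + 1 + 1 = 8.
(H·H^T)[5][2] = Σ_j H[5][j]·H[2][j] = (-1)·(1) + (-1)·(-1) + (-1)·(-1) + (-1)·(1) + (1)·(1) + (1)·(-1) + (-1)·(1) + (-1)·(-1) = -1 + 1 + 1 + -1 + 1 + -1 + -1 + 1 = 0.
So rows 5 and 2 are orthogonal; the diagonal entry equals n = 8.

(0,0) entry = 8; (5,2) entry = 0.


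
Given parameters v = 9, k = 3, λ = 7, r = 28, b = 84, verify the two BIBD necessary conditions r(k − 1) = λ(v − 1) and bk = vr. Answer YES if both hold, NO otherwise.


Condition (i): r(k − 1) = 28·2 = 56; λ(v − 1) = 7·8 = 56. Match? YES.
Condition (ii): bk = 84·3 = 252; vr = 9·28 = 252. Match? YES.
Both conditions hold? YES.

YES


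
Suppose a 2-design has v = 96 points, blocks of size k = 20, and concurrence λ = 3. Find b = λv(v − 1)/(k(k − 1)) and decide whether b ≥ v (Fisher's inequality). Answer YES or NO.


r = λ(v − 1)/(k − 1) = 3·95/19 = 15.
b = vr/k = 96·15/20 = 72.
Fisher's inequality: b ≥ v ⇔ 72 ≥ 96? NO.

NO


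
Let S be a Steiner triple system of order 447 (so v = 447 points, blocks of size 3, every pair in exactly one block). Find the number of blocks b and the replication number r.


An STS(v) is a 2-(v, 3, 1) BIBD: block size k = 3, λ = 1.
Replication: r(k − 1) = λ(v − 1) ⇒ r·2 = 447 − 1 = 446 ⇒ r = 223.
Block count: bk = vr ⇒ b·3 = 447·223 = 99681 ⇒ b = 33227.

r = 223, b = 33227.


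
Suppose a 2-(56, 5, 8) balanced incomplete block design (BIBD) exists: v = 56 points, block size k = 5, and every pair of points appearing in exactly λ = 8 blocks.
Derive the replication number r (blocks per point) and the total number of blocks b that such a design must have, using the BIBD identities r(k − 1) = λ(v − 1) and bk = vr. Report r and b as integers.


Any 2-(v, k, λ) BIBD satisfies two necessary conditions:
  (i)  Each point sits in r blocks, and counting incidences through any fixed point gives r(k − 1) = λ(v − 1), so r = λ(v − 1)/(k − 1).
  (ii) Total incidences bk = vr, so b = vr/k.
Step 1: r = λ(v − 1)/(k − 1) = 8·(56 − 1)/(5 − 1) = 8·55/4 = 440/4 = 110.
Step 2: b = vr/k = 56·110/5 = 6160/5 = 1232.
Check integrality: r = 110 ∈ Z ✓, b = 1232 ∈ Z ✓.
(These identities are necessary conditions: they determine r and b for any design with these parameters, but do not by themselves prove that one exists.)

r = 110, b = 1232.


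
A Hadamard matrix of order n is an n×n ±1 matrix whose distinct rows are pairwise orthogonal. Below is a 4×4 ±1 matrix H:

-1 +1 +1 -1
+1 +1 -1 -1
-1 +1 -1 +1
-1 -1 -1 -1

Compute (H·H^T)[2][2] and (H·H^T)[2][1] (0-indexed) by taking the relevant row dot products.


Row 1 of H: [1, 1, -1, -1].
Row 2 of H: [-1, 1, -1, 1].
(H·H^T)[2][2] = Σ_j H[2][j]·H[2][j] = (-1)² + (1)² + (-1)² + (1)² = 1 + 1 + 1 + 1 = 4.
(H·H^T)[2][1] = Σ_j H[2][j]·H[1][j] = (-1)·(1) + (1)·(1) + (-1)·(-1) + (1)·(-1) = -1 + 1 + 1 + -1 = 0.
So rows 2 and 1 are orthogonal; the diagonal entry equals n = 4.

(2,2) entry = 4; (2,1) entry = 0.


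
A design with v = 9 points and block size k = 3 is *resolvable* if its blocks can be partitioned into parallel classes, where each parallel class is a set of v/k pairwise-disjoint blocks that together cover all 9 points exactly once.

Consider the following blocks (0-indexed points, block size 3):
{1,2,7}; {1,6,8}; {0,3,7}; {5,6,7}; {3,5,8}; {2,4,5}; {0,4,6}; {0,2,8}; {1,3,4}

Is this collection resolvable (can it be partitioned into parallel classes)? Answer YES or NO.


v = 9, block size k = 3, number of blocks = 9.
For resolvability, blocks must partition into parallel classes of size v/k = 3.
Total blocks must therefore be a multiple of 3: 9 = 3·3 + 0 ⇒ divisible ✓.
Greedy packing gives 3 candidate class(es). Each should be a full parallel class (size 3, covers all 9 points).
  Class 1 (3 blocks): {1,2,7}; {3,5,8}; {0,4,6}. Points covered: [0, 1, 2, 3, 4, 5, 6, 7, 8].
  Class 2 (3 blocks): {1,6,8}; {0,3,7}; {2,4,5}. Points covered: [0, 1, 2, 3, 4, 5, 6, 7, 8].
  Class 3 (3 blocks): {5,6,7}; {0,2,8}; {1,3,4}. Points covered: [0, 1, 2, 3, 4, 5, 6, 7, 8].
All classes full (size 3)? YES. All classes cover every point? YES.
Resolvable? YES.

YES


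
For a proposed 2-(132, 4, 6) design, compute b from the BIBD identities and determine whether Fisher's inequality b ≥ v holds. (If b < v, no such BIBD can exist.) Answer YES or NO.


r = λ(v − 1)/(k − 1) = 6·131/3 = 262.
b = vr/k = 132·262/4 = 8646.
Fisher's inequality: b ≥ v ⇔ 8646 ≥ 132? YES.

YES


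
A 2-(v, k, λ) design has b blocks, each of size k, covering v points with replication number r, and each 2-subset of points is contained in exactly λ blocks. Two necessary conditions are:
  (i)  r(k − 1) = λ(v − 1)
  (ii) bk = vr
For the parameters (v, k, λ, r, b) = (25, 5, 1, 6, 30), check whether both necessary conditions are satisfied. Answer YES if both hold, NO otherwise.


Condition (i): r(k − 1) = 6·4 = 24; λ(v − 1) = 1·24 = 24. Match? YES.
Condition (ii): bk = 30·5 = 150; vr = 25·6 = 150. Match? YES.
Both conditions hold? YES.

YES


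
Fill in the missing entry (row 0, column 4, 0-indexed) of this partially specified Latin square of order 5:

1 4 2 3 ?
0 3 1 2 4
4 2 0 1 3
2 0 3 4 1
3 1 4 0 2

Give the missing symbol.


Row 0 contains symbols [1, 2, 3, 4] — missing [0].
Column 4 contains symbols [1, 2, 3, 4] — missing [0].
The missing symbol must appear in both missing sets; intersection = [0].
Therefore the hidden value is 0.

Missing value = 0.


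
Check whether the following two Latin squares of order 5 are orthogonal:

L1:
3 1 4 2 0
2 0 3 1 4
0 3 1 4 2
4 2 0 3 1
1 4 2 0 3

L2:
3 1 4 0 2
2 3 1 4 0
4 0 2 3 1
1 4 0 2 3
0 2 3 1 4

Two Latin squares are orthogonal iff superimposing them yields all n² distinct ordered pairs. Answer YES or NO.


Form the n² = 25 superimposed pairs (L1[i][j], L2[i][j]), row by row (rows and columns indexed from 0):
row 0: (3,3) (1,1) (4,4) (2,0) (0,2)
row 1: (2,2) (0,3) (3,1) (1,4) (4,0)
row 2: (0,4) (3,0) (1,2) (4,3) (2,1)
row 3: (4,1) (2,4) (0,0) (3,2) (1,3)
row 4: (1,0) (4,2) (2,3) (0,1) (3,4)
Orthogonality requires all 25 pairs distinct.
Check by first coordinate: for each symbol s of L1, list the L2 entries in the n cells where L1 = s; they must all differ.
  L1 = 0: L2 entries (in reading order) 2, 3, 4, 0, 1 — all 5 distinct ✓
  L1 = 1: L2 entries (in reading order) 1, 4, 2, 3, 0 — all 5 distinct ✓
  L1 = 2: L2 entries (in reading order) 0, 2, 1, 4, 3 — all 5 distinct ✓
  L1 = 3: L2 entries (in reading order) 3, 1, 0, 2, 4 — all 5 distinct ✓
  L1 = 4: L2 entries (in reading order) 4, 0, 3, 1, 2 — all 5 distinct ✓
Every symbol of L1 meets every symbol of L2 exactly once, so all 25 pairs are distinct (25 of 25).
Conclusion: YES.

YES


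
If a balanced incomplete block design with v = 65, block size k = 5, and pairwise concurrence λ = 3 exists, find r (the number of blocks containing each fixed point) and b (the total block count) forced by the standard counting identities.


Any 2-(v, k, λ) BIBD satisfies two necessary conditions:
  (i)  Each point sits in r blocks, and counting incidences through any fixed point gives r(k − 1) = λ(v − 1), so r = λ(v − 1)/(k − 1).
  (ii) Total incidences bk = vr, so b = vr/k.
Step 1: r = λ(v − 1)/(k − 1) = 3·(65 − 1)/(5 − 1) = 3·64/4 = 192/4 = 48.
Step 2: b = vr/k = 65·48/5 = 3120/5 = 624.
Check integrality: r = 48 ∈ Z ✓, b = 624 ∈ Z ✓.
(These identities are necessary conditions: they determine r and b for any design with these parameters, but do not by themselves prove that one exists.)

r = 48, b = 624.
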